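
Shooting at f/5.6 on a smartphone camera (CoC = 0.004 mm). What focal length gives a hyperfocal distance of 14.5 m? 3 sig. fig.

From H = f²/(N·c) + f, with f ≪ H: f ≈ √(H·N·c) = √(14500 × 5.6 × 0.004) = √324.80 ≈ 18.02 mm.
The +f correction barely moves this — solving exactly, f² + N·c·f − N·c·H = 0 ⇒ f = (−N·c + √((N·c)² + 4·N·c·H))/2 = (−0.0224 + √1299.2)/2 ≈ 18.011 mm, so f ≈ 18.0 mm.

18.0 mm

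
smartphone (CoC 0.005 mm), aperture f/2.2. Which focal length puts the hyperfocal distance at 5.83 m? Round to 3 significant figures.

8.00 mm

From H = f²/(N·c) + f, with f ≪ H: f ≈ √(H·N·c) = √(5830 × 2.2 × 0.005) = √64.130 ≈ 8.008 mm.
Exact: f² + N·c·f − N·c·H = 0 ⇒ f = (−N·c + √((N·c)² + 4·N·c·H))/2 = (−0.011 + √256.52)/2 ≈ 8.0026 mm ≈ 8.00 mm.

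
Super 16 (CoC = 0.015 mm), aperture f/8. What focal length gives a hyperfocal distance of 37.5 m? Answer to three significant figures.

67.0 mm

From H = f²/(N·c) + f, with f ≪ H: f ≈ √(H·N·c) = √(37500 × 8 × 0.015) = √4500.0 ≈ 67.08 mm.
Exact: f² + N·c·f − N·c·H = 0 ⇒ f = (−N·c + √((N·c)² + 4·N·c·H))/2 = (−0.12 + √18000)/2 ≈ 67.022 mm ≈ 67.0 mm.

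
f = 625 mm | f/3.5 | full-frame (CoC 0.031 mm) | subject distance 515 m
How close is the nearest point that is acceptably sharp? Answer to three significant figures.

451 m

Hyperfocal distance H = f²/(N·c) + f = 625²/(3.5 × 0.031) + 625 = 390625/0.1085 + 625 ≈ 3600855.4 mm ≈ 3601 m.
Near limit Dn = s·(H − f)/(H + s − 2f) = 515000 × (3600855.4 − 625) / (3600855.4 + 515000 − 2 × 625) = 515000 × 3600230.4 / 4114605.4 ≈ 450619 mm ≈ 451 m.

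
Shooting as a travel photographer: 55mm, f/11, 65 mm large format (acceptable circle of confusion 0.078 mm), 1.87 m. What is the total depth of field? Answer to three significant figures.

2.62 m

Hyperfocal distance H = f²/(N·c) + f = 55²/(11 × 0.078) + 55 = 3025/0.858 + 55 ≈ 3580.6 mm ≈ 3.581 m.
Near limit Dn = s·(H − f)/(H + s − 2f) = 1870 × (3580.6 − 55) / (3580.6 + 1870 − 2 × 55) = 1870 × 3525.6 / 5340.6 ≈ 1234.5 mm.
Far limit Df = s·(H − f)/(H − s) = 1870 × (3580.6 − 55) / (3580.6 − 1870) = 1870 × 3525.6 / 1710.6 ≈ 3854.1 mm.
Depth of field = Df − Dn = 3854.1 − 1234.5 ≈ 2619.6 mm ≈ 2.62 m.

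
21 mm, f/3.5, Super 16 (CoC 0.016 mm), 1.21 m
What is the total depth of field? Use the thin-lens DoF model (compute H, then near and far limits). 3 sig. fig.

Hyperfocal distance H = f²/(N·c) + f = 21²/(3.5 × 0.016) + 21 = 441/0.056 + 21 ≈ 7896.0 mm ≈ 7.896 m.
Near limit Dn = s·(H − f)/(H + s − 2f) = 1210 × (7896.0 − 21) / (7896.0 + 1210 − 2 × 21) = 1210 × 7875.0 / 9064.0 ≈ 1051.27 mm.
Far limit Df = s·(H − f)/(H − s) = 1210 × (7896.0 − 21) / (7896.0 − 1210) = 1210 × 7875.0 / 6686.0 ≈ 1425.18 mm.
Depth of field = Df − Dn = 1425.18 − 1051.27 ≈ 373.91 mm.

374 mm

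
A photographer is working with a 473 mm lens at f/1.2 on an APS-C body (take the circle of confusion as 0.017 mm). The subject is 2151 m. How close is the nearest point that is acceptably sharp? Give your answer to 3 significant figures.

1800 m

Hyperfocal distance H = f²/(N·c) + f = 473²/(1.2 × 0.017) + 473 = 223729/0.0204 + 473 ≈ 10967580.8 mm ≈ 10968 m.
Near limit Dn = s·(H − f)/(H + s − 2f) = 2151000 × (10967580.8 − 473) / (10967580.8 + 2151000 − 2 × 473) = 2151000 × 10967107.8 / 13117634.8 ≈ 1798361 mm ≈ 1800 m.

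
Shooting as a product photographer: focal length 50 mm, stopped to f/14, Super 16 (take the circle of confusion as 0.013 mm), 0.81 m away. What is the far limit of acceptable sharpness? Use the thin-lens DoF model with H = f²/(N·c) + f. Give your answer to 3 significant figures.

Hyperfocal distance H = f²/(N·c) + f = 50²/(14 × 0.013) + 50 = 2500/0.182 + 50 ≈ 13786.3 mm ≈ 13.79 m.
Far limit Df = s·(H − f)/(H − s) = 810 × (13786.3 − 50) / (13786.3 − 810) = 810 × 13736.3 / 12976.3 ≈ 857.44 mm ≈ 0.857 m.

0.857 m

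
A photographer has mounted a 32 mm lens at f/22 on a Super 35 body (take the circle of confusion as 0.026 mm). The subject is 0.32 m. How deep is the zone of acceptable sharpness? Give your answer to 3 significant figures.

106 mm

Hyperfocal distance H = f²/(N·c) + f = 32²/(22 × 0.026) + 32 = 1024/0.572 + 32 ≈ 1822.2 mm ≈ 1.822 m.
Near limit Dn = s·(H − f)/(H + s − 2f) = 320 × (1822.2 − 32) / (1822.2 + 320 − 2 × 32) = 320 × 1790.2 / 2078.2 ≈ 275.65 mm.
Far limit Df = s·(H − f)/(H − s) = 320 × (1822.2 − 32) / (1822.2 − 320) = 320 × 1790.2 / 1502.2 ≈ 381.35 mm.
Depth of field = Df − Dn = 381.35 − 275.65 ≈ 105.70 mm.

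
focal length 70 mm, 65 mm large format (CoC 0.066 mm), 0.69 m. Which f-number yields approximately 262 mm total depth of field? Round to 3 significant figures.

f/22

Write h = H − f = f²/(N·c). The thin-lens limits are Dn = s·h/(h + (s−f)) and Df = s·h/(h − (s−f)), so DoF = Df − Dn = 2·s·(s−f)·h / (h² − (s−f)²).
That is a quadratic in h: DoF·h² − 2·s·(s−f)·h − DoF·(s−f)² = 0 ⇒ h = (s−f)·(s + √(s² + DoF²)) / DoF = 620 × (690 + √(690² + 262²)) / 262 = 620 × (690 + 738.068) / 262 ≈ 3379.4 mm.
Then N = f²/(c·h) = 70² / (0.066 × 3379.4) = 4900 / 223.04 ≈ 22.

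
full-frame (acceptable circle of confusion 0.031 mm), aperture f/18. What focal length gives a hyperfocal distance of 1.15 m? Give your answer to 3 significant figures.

From H = f²/(N·c) + f, with f ≪ H: f ≈ √(H·N·c) = √(1150 × 18 × 0.031) = √641.70 ≈ 25.33 mm.
Exact: f² + N·c·f − N·c·H = 0 ⇒ f = (−N·c + √((N·c)² + 4·N·c·H))/2 = (−0.558 + √2567.1)/2 ≈ 25.054 mm ≈ 25.1 mm.

25.1 mm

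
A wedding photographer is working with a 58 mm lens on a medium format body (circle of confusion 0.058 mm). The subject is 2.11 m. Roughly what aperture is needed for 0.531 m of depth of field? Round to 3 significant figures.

Write h = H − f = f²/(N·c). The thin-lens limits are Dn = s·h/(h + (s−f)) and Df = s·h/(h − (s−f)), so DoF = Df − Dn = 2·s·(s−f)·h / (h² − (s−f)²).
That is a quadratic in h: DoF·h² − 2·s·(s−f)·h − DoF·(s−f)² = 0 ⇒ h = (s−f)·(s + √(s² + DoF²)) / DoF = 2052 × (2110 + √(2110² + 531²)) / 531 = 2052 × (2110 + 2175.79) / 531 ≈ 16562 mm.
Then N = f²/(c·h) = 58² / (0.058 × 16562) = 3364 / 960.60 ≈ 3.50.

f/3.50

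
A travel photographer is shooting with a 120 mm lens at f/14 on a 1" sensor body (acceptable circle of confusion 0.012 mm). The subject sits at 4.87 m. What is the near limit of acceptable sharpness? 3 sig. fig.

4.61 m

Hyperfocal distance H = f²/(N·c) + f = 120²/(14 × 0.012) + 120 = 14400/0.168 + 120 ≈ 85834.3 mm ≈ 85.83 m.
Near limit Dn = s·(H − f)/(H + s − 2f) = 4870 × (85834.3 − 120) / (85834.3 + 4870 − 2 × 120) = 4870 × 85714.3 / 90464.3 ≈ 4614.3 mm ≈ 4.61 m.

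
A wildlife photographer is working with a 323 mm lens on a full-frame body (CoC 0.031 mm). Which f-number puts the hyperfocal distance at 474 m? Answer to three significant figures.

f/7.10

Rearrange H = f²/(N·c) + f for N: N = f² / ((H − f)·c).
N = 323² / ((474000 − 323) × 0.031) = 104329 / 14684 ≈ 7.10.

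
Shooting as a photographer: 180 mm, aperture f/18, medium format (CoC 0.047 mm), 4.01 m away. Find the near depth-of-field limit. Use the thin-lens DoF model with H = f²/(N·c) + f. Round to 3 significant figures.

3.65 m

Hyperfocal distance H = f²/(N·c) + f = 180²/(18 × 0.047) + 180 = 32400/0.846 + 180 ≈ 38477.9 mm ≈ 38.48 m.
Near limit Dn = s·(H − f)/(H + s − 2f) = 4010 × (38477.9 − 180) / (38477.9 + 4010 − 2 × 180) = 4010 × 38297.9 / 42127.9 ≈ 3645.4 mm ≈ 3.65 m.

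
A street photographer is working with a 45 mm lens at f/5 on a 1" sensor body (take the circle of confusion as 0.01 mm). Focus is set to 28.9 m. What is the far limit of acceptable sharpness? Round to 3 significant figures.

101 m

Hyperfocal distance H = f²/(N·c) + f = 45²/(5 × 0.01) + 45 = 2025/0.05 + 45 ≈ 40545.0 mm ≈ 40.55 m.
Far limit Df = s·(H − f)/(H − s) = 28900 × (40545.0 − 45) / (40545.0 − 28900) = 28900 × 40500.0 / 11645.0 ≈ 100511 mm ≈ 101 m.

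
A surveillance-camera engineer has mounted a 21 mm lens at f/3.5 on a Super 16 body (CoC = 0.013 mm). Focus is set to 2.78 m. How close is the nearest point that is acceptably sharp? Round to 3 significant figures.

2.16 m

Hyperfocal distance H = f²/(N·c) + f = 21²/(3.5 × 0.013) + 21 = 441/0.0455 + 21 ≈ 9713.3 mm ≈ 9.713 m.
Near limit Dn = s·(H − f)/(H + s − 2f) = 2780 × (9713.3 − 21) / (9713.3 + 2780 − 2 × 21) = 2780 × 9692.3 / 12451.3 ≈ 2164.0 mm ≈ 2.16 m.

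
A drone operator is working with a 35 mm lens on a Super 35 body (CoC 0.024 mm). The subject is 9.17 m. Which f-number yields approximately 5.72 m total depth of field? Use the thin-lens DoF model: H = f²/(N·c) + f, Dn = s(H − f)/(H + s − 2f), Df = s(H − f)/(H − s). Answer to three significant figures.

Write h = H − f = f²/(N·c). The thin-lens limits are Dn = s·h/(h + (s−f)) and Df = s·h/(h − (s−f)), so DoF = Df − Dn = 2·s·(s−f)·h / (h² − (s−f)²).
That is a quadratic in h: DoF·h² − 2·s·(s−f)·h − DoF·(s−f)² = 0 ⇒ h = (s−f)·(s + √(s² + DoF²)) / DoF = 9135 × (9170 + √(9170² + 5720²)) / 5720 = 9135 × (9170 + 10807.7) / 5720 ≈ 31905 mm.
Then N = f²/(c·h) = 35² / (0.024 × 31905) = 1225 / 765.72 ≈ 1.60.

f/1.60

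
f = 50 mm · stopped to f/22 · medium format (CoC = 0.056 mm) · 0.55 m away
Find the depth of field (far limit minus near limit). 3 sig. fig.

289 mm

Hyperfocal distance H = f²/(N·c) + f = 50²/(22 × 0.056) + 50 = 2500/1.232 + 50 ≈ 2079.2 mm ≈ 2.079 m.
Near limit Dn = s·(H − f)/(H + s − 2f) = 550 × (2079.2 − 50) / (2079.2 + 550 − 2 × 50) = 550 × 2029.2 / 2529.2 ≈ 441.27 mm.
Far limit Df = s·(H − f)/(H − s) = 550 × (2079.2 − 50) / (2079.2 − 550) = 550 × 2029.2 / 1529.2 ≈ 729.83 mm.
Depth of field = Df − Dn = 729.83 − 441.27 ≈ 288.56 mm.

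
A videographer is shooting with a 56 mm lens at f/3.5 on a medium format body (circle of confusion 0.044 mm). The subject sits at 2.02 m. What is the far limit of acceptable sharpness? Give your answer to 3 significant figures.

2.24 m

Hyperfocal distance H = f²/(N·c) + f = 56²/(3.5 × 0.044) + 56 = 3136/0.154 + 56 ≈ 20419.6 mm ≈ 20.42 m.
Far limit Df = s·(H − f)/(H − s) = 2020 × (20419.6 − 56) / (20419.6 − 2020) = 2020 × 20363.6 / 18399.6 ≈ 2235.6 mm ≈ 2.24 m.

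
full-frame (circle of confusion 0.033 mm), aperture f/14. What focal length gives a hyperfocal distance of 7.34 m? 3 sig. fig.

From H = f²/(N·c) + f, with f ≪ H: f ≈ √(H·N·c) = √(7340 × 14 × 0.033) = √3391.1 ≈ 58.23 mm.
Exact: f² + N·c·f − N·c·H = 0 ⇒ f = (−N·c + √((N·c)² + 4·N·c·H))/2 = (−0.462 + √13565)/2 ≈ 58.002 mm ≈ 58.0 mm.

58.0 mm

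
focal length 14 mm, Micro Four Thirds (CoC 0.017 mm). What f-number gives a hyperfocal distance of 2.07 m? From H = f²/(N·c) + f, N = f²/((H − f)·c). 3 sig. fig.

Rearrange H = f²/(N·c) + f for N: N = f² / ((H − f)·c).
N = 14² / ((2070 − 14) × 0.017) = 196 / 34.95 ≈ 5.61.

f/5.61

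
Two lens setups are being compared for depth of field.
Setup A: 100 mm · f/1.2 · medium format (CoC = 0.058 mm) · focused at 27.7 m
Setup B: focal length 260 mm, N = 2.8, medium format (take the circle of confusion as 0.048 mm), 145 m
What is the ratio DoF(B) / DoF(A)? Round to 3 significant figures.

8.23

Setup A: H = 100²/(1.2×0.058) + 100 ≈ 143778.2 mm; DoF = Df − Dn = 34286 − 23236 ≈ 11050 mm.
Setup B: H = 260²/(2.8×0.048) + 260 ≈ 503236.2 mm; DoF = Df − Dn = 203585 − 112598 ≈ 90987 mm.
Ratio = 90987 / 11050 ≈ 8.23.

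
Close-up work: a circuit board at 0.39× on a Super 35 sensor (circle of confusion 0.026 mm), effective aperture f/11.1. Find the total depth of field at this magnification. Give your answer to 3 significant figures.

At magnification m, DoF ≈ 2·N_eff·c/m² = 2 × 11.1 × 0.026 / 0.39² = 0.5772 / 0.1521 ≈ 3.79 mm.

3.79 mm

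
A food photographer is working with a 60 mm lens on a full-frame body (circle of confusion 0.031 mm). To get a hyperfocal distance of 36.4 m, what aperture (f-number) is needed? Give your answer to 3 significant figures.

f/3.20

Rearrange H = f²/(N·c) + f for N: N = f² / ((H − f)·c).
N = 60² / ((36400 − 60) × 0.031) = 3600 / 1127 ≈ 3.20.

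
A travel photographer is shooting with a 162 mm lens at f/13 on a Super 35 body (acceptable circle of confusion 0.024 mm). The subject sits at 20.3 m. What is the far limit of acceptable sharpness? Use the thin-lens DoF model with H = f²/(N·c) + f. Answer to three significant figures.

Hyperfocal distance H = f²/(N·c) + f = 162²/(13 × 0.024) + 162 = 26244/0.312 + 162 ≈ 84277.4 mm ≈ 84.28 m.
Far limit Df = s·(H − f)/(H − s) = 20300 × (84277.4 − 162) / (84277.4 − 20300) = 20300 × 84115.4 / 63977.4 ≈ 26690 mm ≈ 26.7 m.

26.7 m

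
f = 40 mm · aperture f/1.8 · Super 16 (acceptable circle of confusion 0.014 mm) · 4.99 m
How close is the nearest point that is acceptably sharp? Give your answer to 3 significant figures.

Hyperfocal distance H = f²/(N·c) + f = 40²/(1.8 × 0.014) + 40 = 1600/0.0252 + 40 ≈ 63532.1 mm ≈ 63.53 m.
Near limit Dn = s·(H − f)/(H + s − 2f) = 4990 × (63532.1 − 40) / (63532.1 + 4990 − 2 × 40) = 4990 × 63492.1 / 68442.1 ≈ 4629.1 mm ≈ 4.63 m.

4.63 m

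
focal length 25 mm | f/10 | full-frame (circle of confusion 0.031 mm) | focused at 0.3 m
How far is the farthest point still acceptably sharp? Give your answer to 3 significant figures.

347 mm

Hyperfocal distance H = f²/(N·c) + f = 25²/(10 × 0.031) + 25 = 625/0.31 + 25 ≈ 2041.1 mm ≈ 2.041 m.
Far limit Df = s·(H − f)/(H − s) = 300 × (2041.1 − 25) / (2041.1 − 300) = 300 × 2016.1 / 1741.1 ≈ 347.38 mm.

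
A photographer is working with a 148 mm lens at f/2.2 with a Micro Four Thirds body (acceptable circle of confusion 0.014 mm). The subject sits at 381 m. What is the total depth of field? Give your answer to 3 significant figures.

572 m

Hyperfocal distance H = f²/(N·c) + f = 148²/(2.2 × 0.014) + 148 = 21904/0.0308 + 148 ≈ 711316.8 mm ≈ 711.3 m.
Near limit Dn = s·(H − f)/(H + s − 2f) = 381000 × (711316.8 − 148) / (711316.8 + 381000 − 2 × 148) = 381000 × 711168.8 / 1092020.8 ≈ 248123 mm.
Far limit Df = s·(H − f)/(H − s) = 381000 × (711316.8 − 148) / (711316.8 − 381000) = 381000 × 711168.8 / 330316.8 ≈ 820289 mm.
Depth of field = Df − Dn = 820289 − 248123 ≈ 572166 mm ≈ 572 m.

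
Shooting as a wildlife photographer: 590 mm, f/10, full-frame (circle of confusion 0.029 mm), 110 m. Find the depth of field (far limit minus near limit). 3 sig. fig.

20.2 m

Hyperfocal distance H = f²/(N·c) + f = 590²/(10 × 0.029) + 590 = 348100/0.29 + 590 ≈ 1200934.8 mm ≈ 1201 m.
Near limit Dn = s·(H − f)/(H + s − 2f) = 110000 × (1200934.8 − 590) / (1200934.8 + 110000 − 2 × 590) = 110000 × 1200344.8 / 1309754.8 ≈ 100811 mm.
Far limit Df = s·(H − f)/(H − s) = 110000 × (1200934.8 − 590) / (1200934.8 − 110000) = 110000 × 1200344.8 / 1090934.8 ≈ 121032 mm.
Depth of field = Df − Dn = 121032 − 100811 ≈ 20221 mm ≈ 20.2 m.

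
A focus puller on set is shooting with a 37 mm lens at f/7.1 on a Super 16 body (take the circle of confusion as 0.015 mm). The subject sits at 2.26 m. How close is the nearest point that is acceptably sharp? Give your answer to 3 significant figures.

Hyperfocal distance H = f²/(N·c) + f = 37²/(7.1 × 0.015) + 37 = 1369/0.1065 + 37 ≈ 12891.5 mm ≈ 12.89 m.
Near limit Dn = s·(H − f)/(H + s − 2f) = 2260 × (12891.5 − 37) / (12891.5 + 2260 − 2 × 37) = 2260 × 12854.5 / 15077.5 ≈ 1926.8 mm ≈ 1.93 m.

1.93 m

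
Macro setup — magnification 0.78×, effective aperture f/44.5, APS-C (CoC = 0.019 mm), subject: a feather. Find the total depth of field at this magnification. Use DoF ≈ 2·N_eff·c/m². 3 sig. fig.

2.78 mm

At magnification m, DoF ≈ 2·N_eff·c/m² = 2 × 44.5 × 0.019 / 0.78² = 1.691 / 0.6084 ≈ 2.78 mm.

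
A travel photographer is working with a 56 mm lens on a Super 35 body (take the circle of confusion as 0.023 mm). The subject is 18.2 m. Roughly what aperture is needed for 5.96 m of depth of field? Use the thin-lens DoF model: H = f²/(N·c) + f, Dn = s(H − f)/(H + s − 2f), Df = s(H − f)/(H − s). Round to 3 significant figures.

Write h = H − f = f²/(N·c). The thin-lens limits are Dn = s·h/(h + (s−f)) and Df = s·h/(h − (s−f)), so DoF = Df − Dn = 2·s·(s−f)·h / (h² − (s−f)²).
That is a quadratic in h: DoF·h² − 2·s·(s−f)·h − DoF·(s−f)² = 0 ⇒ h = (s−f)·(s + √(s² + DoF²)) / DoF = 18144 × (18200 + √(18200² + 5960²)) / 5960 = 18144 × (18200 + 19151.0) / 5960 ≈ 113708 mm.
Then N = f²/(c·h) = 56² / (0.023 × 113708) = 3136 / 2615.3 ≈ 1.20.

f/1.20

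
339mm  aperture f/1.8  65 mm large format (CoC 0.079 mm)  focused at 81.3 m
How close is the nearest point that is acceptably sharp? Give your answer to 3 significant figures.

Hyperfocal distance H = f²/(N·c) + f = 339²/(1.8 × 0.079) + 339 = 114921/0.1422 + 339 ≈ 808503.6 mm ≈ 808.5 m.
Near limit Dn = s·(H − f)/(H + s − 2f) = 81300 × (808503.6 − 339) / (808503.6 + 81300 − 2 × 339) = 81300 × 808164.6 / 889125.6 ≈ 73897 mm ≈ 73.9 m.

73.9 m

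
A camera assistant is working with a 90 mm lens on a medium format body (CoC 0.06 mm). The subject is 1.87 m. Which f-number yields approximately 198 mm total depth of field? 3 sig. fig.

Write h = H − f = f²/(N·c). The thin-lens limits are Dn = s·h/(h + (s−f)) and Df = s·h/(h − (s−f)), so DoF = Df − Dn = 2·s·(s−f)·h / (h² − (s−f)²).
That is a quadratic in h: DoF·h² − 2·s·(s−f)·h − DoF·(s−f)² = 0 ⇒ h = (s−f)·(s + √(s² + DoF²)) / DoF = 1780 × (1870 + √(1870² + 198²)) / 198 = 1780 × (1870 + 1880.45) / 198 ≈ 33716 mm.
Then N = f²/(c·h) = 90² / (0.06 × 33716) = 8100 / 2023.0 ≈ 4.

f/4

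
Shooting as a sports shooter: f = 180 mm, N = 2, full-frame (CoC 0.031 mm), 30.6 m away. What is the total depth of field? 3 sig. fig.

3.57 m

Hyperfocal distance H = f²/(N·c) + f = 180²/(2 × 0.031) + 180 = 32400/0.062 + 180 ≈ 522760.6 mm ≈ 522.8 m.
Near limit Dn = s·(H − f)/(H + s − 2f) = 30600 × (522760.6 − 180) / (522760.6 + 30600 − 2 × 180) = 30600 × 522580.6 / 553000.6 ≈ 28916.7 mm.
Far limit Df = s·(H − f)/(H − s) = 30600 × (522760.6 − 180) / (522760.6 − 30600) = 30600 × 522580.6 / 492160.6 ≈ 32491.4 mm.
Depth of field = Df − Dn = 32491.4 − 28916.7 ≈ 3574.7 mm ≈ 3.57 m.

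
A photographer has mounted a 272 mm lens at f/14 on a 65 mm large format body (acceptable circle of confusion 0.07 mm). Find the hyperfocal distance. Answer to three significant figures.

Hyperfocal distance H = f²/(N·c) + f = 272²/(14 × 0.07) + 272 = 73984/0.98 + 272 ≈ 75765.9 mm ≈ 75.8 m.

75.8 m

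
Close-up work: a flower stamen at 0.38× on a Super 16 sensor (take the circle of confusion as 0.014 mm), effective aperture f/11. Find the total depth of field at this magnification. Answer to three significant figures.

At magnification m, DoF ≈ 2·N_eff·c/m² = 2 × 11 × 0.014 / 0.38² = 0.308 / 0.1444 ≈ 2.13 mm.

2.13 mm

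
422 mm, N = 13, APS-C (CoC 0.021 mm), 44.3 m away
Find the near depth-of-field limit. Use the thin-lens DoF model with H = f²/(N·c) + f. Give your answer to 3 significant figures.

41.5 m

Hyperfocal distance H = f²/(N·c) + f = 422²/(13 × 0.021) + 422 = 178084/0.273 + 422 ≈ 652744.3 mm ≈ 652.7 m.
Near limit Dn = s·(H − f)/(H + s − 2f) = 44300 × (652744.3 − 422) / (652744.3 + 44300 − 2 × 422) = 44300 × 652322.3 / 696200.3 ≈ 41508 mm ≈ 41.5 m.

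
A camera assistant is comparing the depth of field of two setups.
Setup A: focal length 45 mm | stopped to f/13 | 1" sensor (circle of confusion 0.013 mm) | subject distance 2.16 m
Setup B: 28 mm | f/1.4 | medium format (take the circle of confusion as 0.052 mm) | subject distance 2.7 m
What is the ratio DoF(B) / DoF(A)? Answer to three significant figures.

Setup A: H = 45²/(13×0.013) + 45 ≈ 12027.2 mm; DoF = Df − Dn = 2622.99 − 1835.94 ≈ 787.05 mm.
Setup B: H = 28²/(1.4×0.052) + 28 ≈ 10797.2 mm; DoF = Df − Dn = 3591.0 − 2163.3 ≈ 1427.7 mm.
Ratio = 1427.7 / 787.05 ≈ 1.81.

1.81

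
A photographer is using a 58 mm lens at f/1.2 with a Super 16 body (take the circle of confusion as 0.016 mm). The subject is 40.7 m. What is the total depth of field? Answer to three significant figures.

20.0 m

Hyperfocal distance H = f²/(N·c) + f = 58²/(1.2 × 0.016) + 58 = 3364/0.0192 + 58 ≈ 175266.3 mm ≈ 175.3 m.
Near limit Dn = s·(H − f)/(H + s − 2f) = 40700 × (175266.3 − 58) / (175266.3 + 40700 − 2 × 58) = 40700 × 175208.3 / 215850.3 ≈ 33037 mm.
Far limit Df = s·(H − f)/(H − s) = 40700 × (175266.3 − 58) / (175266.3 − 40700) = 40700 × 175208.3 / 134566.3 ≈ 52992 mm.
Depth of field = Df − Dn = 52992 − 33037 ≈ 19955 mm ≈ 20.0 m.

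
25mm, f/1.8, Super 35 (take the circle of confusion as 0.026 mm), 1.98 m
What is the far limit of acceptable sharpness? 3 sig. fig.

2.32 m

Hyperfocal distance H = f²/(N·c) + f = 25²/(1.8 × 0.026) + 25 = 625/0.0468 + 25 ≈ 13379.7 mm ≈ 13.38 m.
Far limit Df = s·(H − f)/(H − s) = 1980 × (13379.7 − 25) / (13379.7 − 1980) = 1980 × 13354.7 / 11399.7 ≈ 2319.6 mm ≈ 2.32 m.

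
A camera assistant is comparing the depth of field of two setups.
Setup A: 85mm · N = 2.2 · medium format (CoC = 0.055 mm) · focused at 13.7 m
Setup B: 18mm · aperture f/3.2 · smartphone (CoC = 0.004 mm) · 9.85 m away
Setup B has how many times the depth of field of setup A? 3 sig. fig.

Setup A: H = 85²/(2.2×0.055) + 85 ≈ 59795.7 mm; DoF = Df − Dn = 17746.5 − 11156.2 ≈ 6590.3 mm.
Setup B: H = 18²/(3.2×0.004) + 18 ≈ 25330.5 mm; DoF = Df − Dn = 16105.9 − 7094.4 ≈ 9011.5 mm.
Ratio = 9011.5 / 6590.3 ≈ 1.37.

1.37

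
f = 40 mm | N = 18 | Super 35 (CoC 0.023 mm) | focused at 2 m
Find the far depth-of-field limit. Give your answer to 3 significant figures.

Hyperfocal distance H = f²/(N·c) + f = 40²/(18 × 0.023) + 40 = 1600/0.414 + 40 ≈ 3904.7 mm ≈ 3.905 m.
Far limit Df = s·(H − f)/(H − s) = 2000 × (3904.7 − 40) / (3904.7 − 2000) = 2000 × 3864.7 / 1904.7 ≈ 4058.0 mm ≈ 4.06 m.

4.06 m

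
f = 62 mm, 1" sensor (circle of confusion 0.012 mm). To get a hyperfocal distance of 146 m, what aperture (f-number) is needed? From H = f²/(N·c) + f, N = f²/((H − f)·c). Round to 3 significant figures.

f/2.19

Rearrange H = f²/(N·c) + f for N: N = f² / ((H − f)·c).
N = 62² / ((146000 − 62) × 0.012) = 3844 / 1751 ≈ 2.19.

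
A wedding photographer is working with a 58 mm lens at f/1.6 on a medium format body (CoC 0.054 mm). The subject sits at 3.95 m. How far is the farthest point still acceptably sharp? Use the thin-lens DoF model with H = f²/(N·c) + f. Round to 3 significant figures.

4.39 m

Hyperfocal distance H = f²/(N·c) + f = 58²/(1.6 × 0.054) + 58 = 3364/0.0864 + 58 ≈ 38993.2 mm ≈ 38.99 m.
Far limit Df = s·(H − f)/(H − s) = 3950 × (38993.2 − 58) / (38993.2 − 3950) = 3950 × 38935.2 / 35043.2 ≈ 4388.7 mm ≈ 4.39 m.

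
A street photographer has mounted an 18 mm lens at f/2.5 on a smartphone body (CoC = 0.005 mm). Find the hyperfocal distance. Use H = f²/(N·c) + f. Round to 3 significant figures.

25.9 m

Hyperfocal distance H = f²/(N·c) + f = 18²/(2.5 × 0.005) + 18 = 324/0.0125 + 18 ≈ 25938.0 mm ≈ 25.9 m.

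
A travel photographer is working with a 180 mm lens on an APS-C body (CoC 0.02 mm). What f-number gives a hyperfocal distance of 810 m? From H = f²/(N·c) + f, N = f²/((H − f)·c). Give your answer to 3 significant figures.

Rearrange H = f²/(N·c) + f for N: N = f² / ((H − f)·c).
N = 180² / ((810000 − 180) × 0.02) = 32400 / 16196 ≈ 2.00.

f/2.00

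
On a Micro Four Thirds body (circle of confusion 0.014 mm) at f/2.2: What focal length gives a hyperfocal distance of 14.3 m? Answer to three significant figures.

From H = f²/(N·c) + f, with f ≪ H: f ≈ √(H·N·c) = √(14300 × 2.2 × 0.014) = √440.44 ≈ 20.99 mm.
The +f correction barely moves this — solving exactly, f² + N·c·f − N·c·H = 0 ⇒ f = (−N·c + √((N·c)² + 4·N·c·H))/2 = (−0.0308 + √1761.8)/2 ≈ 20.971 mm, so f ≈ 21.0 mm.

21.0 mm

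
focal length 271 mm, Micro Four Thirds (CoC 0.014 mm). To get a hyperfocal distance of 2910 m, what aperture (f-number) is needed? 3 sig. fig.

Rearrange H = f²/(N·c) + f for N: N = f² / ((H − f)·c).
N = 271² / ((2910000 − 271) × 0.014) = 73441 / 40736 ≈ 1.80.

f/1.80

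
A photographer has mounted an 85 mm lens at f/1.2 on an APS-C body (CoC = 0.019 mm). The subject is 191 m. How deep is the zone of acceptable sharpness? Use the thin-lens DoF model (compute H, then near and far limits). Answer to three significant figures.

361 m

Hyperfocal distance H = f²/(N·c) + f = 85²/(1.2 × 0.019) + 85 = 7225/0.0228 + 85 ≈ 316971.0 mm ≈ 317.0 m.
Near limit Dn = s·(H − f)/(H + s − 2f) = 191000 × (316971.0 − 85) / (316971.0 + 191000 − 2 × 85) = 191000 × 316886.0 / 507801.0 ≈ 119191 mm.
Far limit Df = s·(H − f)/(H − s) = 191000 × (316971.0 − 85) / (316971.0 − 191000) = 191000 × 316886.0 / 125971.0 ≈ 480470 mm.
Depth of field = Df − Dn = 480470 − 119191 ≈ 361279 mm ≈ 361 m.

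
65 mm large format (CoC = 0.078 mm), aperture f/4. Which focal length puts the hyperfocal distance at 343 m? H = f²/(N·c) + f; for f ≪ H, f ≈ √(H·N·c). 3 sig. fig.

327 mm

From H = f²/(N·c) + f, with f ≪ H: f ≈ √(H·N·c) = √(343000 × 4 × 0.078) = √107016 ≈ 327.1 mm.
The +f correction barely moves this — solving exactly, f² + N·c·f − N·c·H = 0 ⇒ f = (−N·c + √((N·c)² + 4·N·c·H))/2 = (−0.312 + √428064)/2 ≈ 326.98 mm, so f ≈ 327 mm.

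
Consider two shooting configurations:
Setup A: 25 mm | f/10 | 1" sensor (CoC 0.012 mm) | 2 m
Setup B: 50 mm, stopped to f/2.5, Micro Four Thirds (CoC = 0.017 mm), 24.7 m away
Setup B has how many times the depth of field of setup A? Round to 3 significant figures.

Setup A: H = 25²/(10×0.012) + 25 ≈ 5233.3 mm; DoF = Df − Dn = 3221.6 − 1450.1 ≈ 1771.5 mm.
Setup B: H = 50²/(2.5×0.017) + 50 ≈ 58873.5 mm; DoF = Df − Dn = 42517 − 17406 ≈ 25111 mm.
Ratio = 25111 / 1771.5 ≈ 14.2.

14.2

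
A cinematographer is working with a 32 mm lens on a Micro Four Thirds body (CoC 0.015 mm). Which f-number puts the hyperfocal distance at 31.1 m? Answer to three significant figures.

Rearrange H = f²/(N·c) + f for N: N = f² / ((H − f)·c).
N = 32² / ((31100 − 32) × 0.015) = 1024 / 466.0 ≈ 2.20.

f/2.20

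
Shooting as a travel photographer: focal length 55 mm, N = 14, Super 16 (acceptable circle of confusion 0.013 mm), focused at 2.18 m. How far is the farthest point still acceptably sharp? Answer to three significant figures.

2.50 m

Hyperfocal distance H = f²/(N·c) + f = 55²/(14 × 0.013) + 55 = 3025/0.182 + 55 ≈ 16675.9 mm ≈ 16.68 m.
Far limit Df = s·(H − f)/(H − s) = 2180 × (16675.9 − 55) / (16675.9 − 2180) = 2180 × 16620.9 / 14495.9 ≈ 2499.6 mm ≈ 2.50 m.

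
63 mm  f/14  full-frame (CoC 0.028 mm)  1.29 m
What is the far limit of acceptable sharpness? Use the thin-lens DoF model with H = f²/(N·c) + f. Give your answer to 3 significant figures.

Hyperfocal distance H = f²/(N·c) + f = 63²/(14 × 0.028) + 63 = 3969/0.392 + 63 ≈ 10188.0 mm ≈ 10.19 m.
Far limit Df = s·(H − f)/(H − s) = 1290 × (10188.0 − 63) / (10188.0 − 1290) = 1290 × 10125.0 / 8898.0 ≈ 1467.9 mm ≈ 1.47 m.

1.47 m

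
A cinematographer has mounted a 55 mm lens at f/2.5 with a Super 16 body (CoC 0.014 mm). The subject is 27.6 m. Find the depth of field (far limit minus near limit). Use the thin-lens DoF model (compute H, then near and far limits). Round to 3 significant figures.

Hyperfocal distance H = f²/(N·c) + f = 55²/(2.5 × 0.014) + 55 = 3025/0.035 + 55 ≈ 86483.6 mm ≈ 86.48 m.
Near limit Dn = s·(H − f)/(H + s − 2f) = 27600 × (86483.6 − 55) / (86483.6 + 27600 − 2 × 55) = 27600 × 86428.6 / 113973.6 ≈ 20930 mm.
Far limit Df = s·(H − f)/(H − s) = 27600 × (86483.6 − 55) / (86483.6 − 27600) = 27600 × 86428.6 / 58883.6 ≈ 40511 mm.
Depth of field = Df − Dn = 40511 − 20930 ≈ 19581 mm ≈ 19.6 m.

19.6 m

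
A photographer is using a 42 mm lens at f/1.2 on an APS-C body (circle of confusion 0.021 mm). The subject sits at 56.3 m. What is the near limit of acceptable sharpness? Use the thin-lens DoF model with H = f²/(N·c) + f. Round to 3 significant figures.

Hyperfocal distance H = f²/(N·c) + f = 42²/(1.2 × 0.021) + 42 = 1764/0.0252 + 42 ≈ 70042.0 mm ≈ 70.04 m.
Near limit Dn = s·(H − f)/(H + s − 2f) = 56300 × (70042.0 − 42) / (70042.0 + 56300 − 2 × 42) = 56300 × 70000.0 / 126258.0 ≈ 31214 mm ≈ 31.2 m.

31.2 m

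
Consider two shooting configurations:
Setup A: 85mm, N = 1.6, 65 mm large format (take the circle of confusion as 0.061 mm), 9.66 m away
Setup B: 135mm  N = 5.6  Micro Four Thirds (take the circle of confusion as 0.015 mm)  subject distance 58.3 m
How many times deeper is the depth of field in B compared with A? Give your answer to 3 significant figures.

Setup A: H = 85²/(1.6×0.061) + 85 ≈ 74111.6 mm; DoF = Df − Dn = 11095.1 − 8553.6 ≈ 2541.5 mm.
Setup B: H = 135²/(5.6×0.015) + 135 ≈ 217099.3 mm; DoF = Df − Dn = 79654 − 45975 ≈ 33679 mm.
Ratio = 33679 / 2541.5 ≈ 13.3.

13.3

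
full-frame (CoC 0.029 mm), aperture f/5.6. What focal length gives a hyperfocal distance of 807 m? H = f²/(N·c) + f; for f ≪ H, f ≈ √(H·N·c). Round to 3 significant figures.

362 mm

From H = f²/(N·c) + f, with f ≪ H: f ≈ √(H·N·c) = √(807000 × 5.6 × 0.029) = √131057 ≈ 362.0 mm.
The +f correction barely moves this — solving exactly, f² + N·c·f − N·c·H = 0 ⇒ f = (−N·c + √((N·c)² + 4·N·c·H))/2 = (−0.1624 + √524227)/2 ≈ 361.94 mm, so f ≈ 362 mm.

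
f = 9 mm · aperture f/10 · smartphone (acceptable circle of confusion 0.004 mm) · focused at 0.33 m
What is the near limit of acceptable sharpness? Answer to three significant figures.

Hyperfocal distance H = f²/(N·c) + f = 9²/(10 × 0.004) + 9 = 81/0.04 + 9 ≈ 2034.0 mm ≈ 2.034 m.
Near limit Dn = s·(H − f)/(H + s − 2f) = 330 × (2034.0 − 9) / (2034.0 + 330 − 2 × 9) = 330 × 2025.0 / 2346.0 ≈ 284.85 mm.

285 mm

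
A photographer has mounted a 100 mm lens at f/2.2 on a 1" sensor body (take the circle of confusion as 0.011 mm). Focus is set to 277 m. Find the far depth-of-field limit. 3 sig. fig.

840 m

Hyperfocal distance H = f²/(N·c) + f = 100²/(2.2 × 0.011) + 100 = 10000/0.0242 + 100 ≈ 413323.1 mm ≈ 413.3 m.
Far limit Df = s·(H − f)/(H − s) = 277000 × (413323.1 − 100) / (413323.1 − 277000) = 277000 × 413223.1 / 136323.1 ≈ 839643 mm ≈ 840 m.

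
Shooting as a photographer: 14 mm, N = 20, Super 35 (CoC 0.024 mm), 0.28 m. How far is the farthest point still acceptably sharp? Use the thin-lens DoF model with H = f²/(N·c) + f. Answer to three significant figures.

Hyperfocal distance H = f²/(N·c) + f = 14²/(20 × 0.024) + 14 = 196/0.48 + 14 ≈ 422.3 mm ≈ 0.422 m.
Far limit Df = s·(H − f)/(H − s) = 280 × (422.3 − 14) / (422.3 − 280) = 280 × 408.3 / 142.3 ≈ 803.28 mm ≈ 0.803 m.

0.803 m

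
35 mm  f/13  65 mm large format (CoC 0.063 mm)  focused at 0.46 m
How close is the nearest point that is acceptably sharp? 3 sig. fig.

358 mm

Hyperfocal distance H = f²/(N·c) + f = 35²/(13 × 0.063) + 35 = 1225/0.819 + 35 ≈ 1530.7 mm ≈ 1.531 m.
Near limit Dn = s·(H − f)/(H + s − 2f) = 460 × (1530.7 − 35) / (1530.7 + 460 − 2 × 35) = 460 × 1495.7 / 1920.7 ≈ 358.22 mm.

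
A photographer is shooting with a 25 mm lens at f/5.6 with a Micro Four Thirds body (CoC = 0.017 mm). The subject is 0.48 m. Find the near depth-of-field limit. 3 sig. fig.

449 mm

Hyperfocal distance H = f²/(N·c) + f = 25²/(5.6 × 0.017) + 25 = 625/0.0952 + 25 ≈ 6590.1 mm ≈ 6.590 m.
Near limit Dn = s·(H − f)/(H + s − 2f) = 480 × (6590.1 − 25) / (6590.1 + 480 − 2 × 25) = 480 × 6565.1 / 7020.1 ≈ 448.89 mm.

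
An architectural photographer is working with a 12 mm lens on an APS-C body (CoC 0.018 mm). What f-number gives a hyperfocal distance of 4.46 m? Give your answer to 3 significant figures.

f/1.80

Rearrange H = f²/(N·c) + f for N: N = f² / ((H − f)·c).
N = 12² / ((4460 − 12) × 0.018) = 144 / 80.06 ≈ 1.80.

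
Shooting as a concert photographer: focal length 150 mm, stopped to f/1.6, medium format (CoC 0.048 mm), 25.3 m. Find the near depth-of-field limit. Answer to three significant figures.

Hyperfocal distance H = f²/(N·c) + f = 150²/(1.6 × 0.048) + 150 = 22500/0.0768 + 150 ≈ 293118.8 mm ≈ 293.1 m.
Near limit Dn = s·(H − f)/(H + s − 2f) = 25300 × (293118.8 − 150) / (293118.8 + 25300 − 2 × 150) = 25300 × 292968.8 / 318118.8 ≈ 23300 mm ≈ 23.3 m.

23.3 m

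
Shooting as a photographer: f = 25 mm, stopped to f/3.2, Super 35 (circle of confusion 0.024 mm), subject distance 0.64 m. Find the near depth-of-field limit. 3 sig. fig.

0.595 m

Hyperfocal distance H = f²/(N·c) + f = 25²/(3.2 × 0.024) + 25 = 625/0.0768 + 25 ≈ 8163.0 mm ≈ 8.163 m.
Near limit Dn = s·(H − f)/(H + s − 2f) = 640 × (8163.0 − 25) / (8163.0 + 640 − 2 × 25) = 640 × 8138.0 / 8753.0 ≈ 595.03 mm ≈ 0.595 m.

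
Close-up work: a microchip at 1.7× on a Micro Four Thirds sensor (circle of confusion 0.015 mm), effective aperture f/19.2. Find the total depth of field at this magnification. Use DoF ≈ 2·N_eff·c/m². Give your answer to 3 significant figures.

At magnification m, DoF ≈ 2·N_eff·c/m² = 2 × 19.2 × 0.015 / 1.7² = 0.576 / 2.89 ≈ 0.199 mm.

0.199 mm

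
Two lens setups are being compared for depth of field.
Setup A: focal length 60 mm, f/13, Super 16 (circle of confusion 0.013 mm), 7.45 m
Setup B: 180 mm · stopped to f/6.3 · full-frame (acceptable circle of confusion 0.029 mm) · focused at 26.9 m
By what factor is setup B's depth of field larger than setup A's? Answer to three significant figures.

Setup A: H = 60²/(13×0.013) + 60 ≈ 21361.8 mm; DoF = Df − Dn = 11407.5 − 5531.1 ≈ 5876.4 mm.
Setup B: H = 180²/(6.3×0.029) + 180 ≈ 177519.9 mm; DoF = Df − Dn = 31672.1 − 23377.7 ≈ 8294.4 mm.
Ratio = 8294.4 / 5876.4 ≈ 1.41.

1.41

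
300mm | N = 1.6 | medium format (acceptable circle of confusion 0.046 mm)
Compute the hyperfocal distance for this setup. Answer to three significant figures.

1220 m

Hyperfocal distance H = f²/(N·c) + f = 300²/(1.6 × 0.046) + 300 = 90000/0.0736 + 300 ≈ 1223126.1 mm ≈ 1220 m.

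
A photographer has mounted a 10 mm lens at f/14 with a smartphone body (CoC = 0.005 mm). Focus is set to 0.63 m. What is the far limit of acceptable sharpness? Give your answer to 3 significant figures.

1.11 m

Hyperfocal distance H = f²/(N·c) + f = 10²/(14 × 0.005) + 10 = 100/0.07 + 10 ≈ 1438.6 mm ≈ 1.439 m.
Far limit Df = s·(H − f)/(H − s) = 630 × (1438.6 − 10) / (1438.6 − 630) = 630 × 1428.6 / 808.6 ≈ 1113.1 mm ≈ 1.11 m.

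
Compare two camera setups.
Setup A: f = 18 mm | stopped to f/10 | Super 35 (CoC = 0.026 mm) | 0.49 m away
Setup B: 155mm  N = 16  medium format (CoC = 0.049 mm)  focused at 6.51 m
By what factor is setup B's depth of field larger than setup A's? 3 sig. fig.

Setup A: H = 18²/(10×0.026) + 18 ≈ 1264.2 mm; DoF = Df − Dn = 788.75 − 355.39 ≈ 433.36 mm.
Setup B: H = 155²/(16×0.049) + 155 ≈ 30799.1 mm; DoF = Df − Dn = 8213.3 − 5391.8 ≈ 2821.5 mm.
Ratio = 2821.5 / 433.36 ≈ 6.51.

6.51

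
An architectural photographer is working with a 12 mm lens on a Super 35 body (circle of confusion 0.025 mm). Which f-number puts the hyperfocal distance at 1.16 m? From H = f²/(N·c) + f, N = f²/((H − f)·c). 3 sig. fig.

Rearrange H = f²/(N·c) + f for N: N = f² / ((H − f)·c).
N = 12² / ((1160 − 12) × 0.025) = 144 / 28.70 ≈ 5.02.

f/5.02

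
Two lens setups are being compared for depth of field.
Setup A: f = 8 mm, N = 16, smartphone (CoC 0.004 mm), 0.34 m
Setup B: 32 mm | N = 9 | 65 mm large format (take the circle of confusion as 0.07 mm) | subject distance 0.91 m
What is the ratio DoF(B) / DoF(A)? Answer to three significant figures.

Setup A: H = 8²/(16×0.004) + 8 ≈ 1008.0 mm; DoF = Df − Dn = 508.98 − 255.26 ≈ 253.72 mm.
Setup B: H = 32²/(9×0.07) + 32 ≈ 1657.4 mm; DoF = Df − Dn = 1979.0 − 590.8 ≈ 1388.2 mm.
Ratio = 1388.2 / 253.72 ≈ 5.47.

5.47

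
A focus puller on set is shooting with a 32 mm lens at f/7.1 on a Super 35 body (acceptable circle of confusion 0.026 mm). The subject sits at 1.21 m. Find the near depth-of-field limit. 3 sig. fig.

0.998 m

Hyperfocal distance H = f²/(N·c) + f = 32²/(7.1 × 0.026) + 32 = 1024/0.1846 + 32 ≈ 5579.1 mm ≈ 5.579 m.
Near limit Dn = s·(H − f)/(H + s − 2f) = 1210 × (5579.1 − 32) / (5579.1 + 1210 − 2 × 32) = 1210 × 5547.1 / 6725.1 ≈ 998.05 mm ≈ 0.998 m.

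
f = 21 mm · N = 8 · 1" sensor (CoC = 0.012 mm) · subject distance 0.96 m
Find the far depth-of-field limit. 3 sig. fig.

1.21 m

Hyperfocal distance H = f²/(N·c) + f = 21²/(8 × 0.012) + 21 = 441/0.096 + 21 ≈ 4614.8 mm ≈ 4.615 m.
Far limit Df = s·(H − f)/(H − s) = 960 × (4614.8 − 21) / (4614.8 − 960) = 960 × 4593.8 / 3654.8 ≈ 1206.6 mm ≈ 1.21 m.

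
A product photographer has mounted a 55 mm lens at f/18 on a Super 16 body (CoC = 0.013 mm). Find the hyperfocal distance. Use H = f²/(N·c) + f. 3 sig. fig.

13.0 m

Hyperfocal distance H = f²/(N·c) + f = 55²/(18 × 0.013) + 55 = 3025/0.234 + 55 ≈ 12982.4 mm ≈ 13.0 m.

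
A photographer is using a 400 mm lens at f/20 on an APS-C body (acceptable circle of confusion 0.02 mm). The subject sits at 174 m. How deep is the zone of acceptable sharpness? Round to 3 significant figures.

186 m

Hyperfocal distance H = f²/(N·c) + f = 400²/(20 × 0.02) + 400 = 160000/0.4 + 400 ≈ 400400.0 mm ≈ 400.4 m.
Near limit Dn = s·(H − f)/(H + s − 2f) = 174000 × (400400.0 − 400) / (400400.0 + 174000 − 2 × 400) = 174000 × 400000.0 / 573600.0 ≈ 121339 mm.
Far limit Df = s·(H − f)/(H − s) = 174000 × (400400.0 − 400) / (400400.0 − 174000) = 174000 × 400000.0 / 226400.0 ≈ 307420 mm.
Depth of field = Df − Dn = 307420 − 121339 ≈ 186081 mm ≈ 186 m.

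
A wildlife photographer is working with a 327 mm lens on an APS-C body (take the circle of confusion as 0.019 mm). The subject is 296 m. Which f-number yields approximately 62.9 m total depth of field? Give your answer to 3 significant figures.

Write h = H − f = f²/(N·c). The thin-lens limits are Dn = s·h/(h + (s−f)) and Df = s·h/(h − (s−f)), so DoF = Df − Dn = 2·s·(s−f)·h / (h² − (s−f)²).
That is a quadratic in h: DoF·h² − 2·s·(s−f)·h − DoF·(s−f)² = 0 ⇒ h = (s−f)·(s + √(s² + DoF²)) / DoF = 295673 × (296000 + √(296000² + 62900²)) / 62900 = 295673 × (296000 + 302609) / 62900 ≈ 2813873 mm.
Then N = f²/(c·h) = 327² / (0.019 × 2813873) = 106929 / 53464 ≈ 2.00.

f/2.00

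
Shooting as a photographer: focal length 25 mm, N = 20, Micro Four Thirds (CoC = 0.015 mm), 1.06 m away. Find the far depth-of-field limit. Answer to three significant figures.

2.11 m

Hyperfocal distance H = f²/(N·c) + f = 25²/(20 × 0.015) + 25 = 625/0.3 + 25 ≈ 2108.3 mm ≈ 2.108 m.
Far limit Df = s·(H − f)/(H − s) = 1060 × (2108.3 − 25) / (2108.3 − 1060) = 1060 × 2083.3 / 1048.3 ≈ 2106.5 mm ≈ 2.11 m.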